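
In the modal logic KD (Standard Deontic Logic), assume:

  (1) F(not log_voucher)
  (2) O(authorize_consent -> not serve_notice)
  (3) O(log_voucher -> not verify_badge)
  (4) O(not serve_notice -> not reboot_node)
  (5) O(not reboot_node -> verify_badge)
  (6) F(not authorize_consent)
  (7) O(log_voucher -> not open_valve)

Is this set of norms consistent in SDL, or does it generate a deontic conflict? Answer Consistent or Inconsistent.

Inconsistent

Premise 6 is F(not authorize_consent), i.e. O(authorize_consent).
Applying K to premise 2 (O(authorize_consent -> not serve_notice)) and O(authorize_consent) yields O(not serve_notice).
From O(not serve_notice) and premise 4, O(not serve_notice -> not reboot_node), we obtain O(not reboot_node).
From O(not reboot_node) and premise 5, O(not reboot_node -> verify_badge), we obtain O(verify_badge).
Premise 3 is O(log_voucher -> not verify_badge); contrapositively O(verify_badge -> not log_voucher). Since O(verify_badge) holds, K gives O(not log_voucher).
Yet premise 1 is F(not log_voucher), i.e. O(log_voucher).
We now have both O(not log_voucher) and O(log_voucher) — log_voucher is simultaneously obligatory and forbidden, violating the D-axiom.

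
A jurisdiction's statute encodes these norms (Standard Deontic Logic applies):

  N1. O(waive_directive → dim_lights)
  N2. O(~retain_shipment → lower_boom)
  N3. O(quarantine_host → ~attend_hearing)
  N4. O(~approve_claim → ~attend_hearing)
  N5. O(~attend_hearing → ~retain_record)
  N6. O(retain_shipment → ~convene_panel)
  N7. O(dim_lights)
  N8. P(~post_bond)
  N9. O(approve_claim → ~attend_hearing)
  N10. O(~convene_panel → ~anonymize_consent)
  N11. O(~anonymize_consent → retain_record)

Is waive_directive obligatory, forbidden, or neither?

Premise 1 is O(waive_directive → dim_lights); even if O(dim_lights) held, inferring O(waive_directive) would be affirming the consequent — invalid.
No premise or chain of K-axiom applications forces O(waive_directive), and none forces O(~waive_directive). So waive_directive is neither obligatory nor forbidden under these norms.

Neither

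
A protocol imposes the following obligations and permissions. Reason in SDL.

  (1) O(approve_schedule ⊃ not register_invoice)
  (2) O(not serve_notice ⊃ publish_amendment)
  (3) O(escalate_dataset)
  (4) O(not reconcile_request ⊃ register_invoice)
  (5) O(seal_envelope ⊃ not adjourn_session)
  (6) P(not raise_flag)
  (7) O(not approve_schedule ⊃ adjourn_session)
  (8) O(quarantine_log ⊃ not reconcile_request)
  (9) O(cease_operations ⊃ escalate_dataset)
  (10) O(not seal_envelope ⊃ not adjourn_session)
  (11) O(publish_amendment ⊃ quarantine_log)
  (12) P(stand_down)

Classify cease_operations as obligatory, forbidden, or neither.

Neither

Premise 9 is O(cease_operations ⊃ escalate_dataset); even if O(escalate_dataset) held, inferring O(cease_operations) would be affirming the consequent — invalid.
No premise or chain of K-axiom applications forces O(cease_operations), and none forces O(not cease_operations). So cease_operations is neither obligatory nor forbidden under these norms.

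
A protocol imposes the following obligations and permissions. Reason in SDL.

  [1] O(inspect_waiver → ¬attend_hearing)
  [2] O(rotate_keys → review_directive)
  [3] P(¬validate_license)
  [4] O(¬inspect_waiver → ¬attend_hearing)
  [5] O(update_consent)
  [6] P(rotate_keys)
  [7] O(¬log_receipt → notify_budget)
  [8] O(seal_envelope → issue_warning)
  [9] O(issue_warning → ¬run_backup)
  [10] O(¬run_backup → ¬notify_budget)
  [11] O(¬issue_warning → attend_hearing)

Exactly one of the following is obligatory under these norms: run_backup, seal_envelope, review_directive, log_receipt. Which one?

log_receipt

By case analysis on inspect_waiver: premise 1 gives O(inspect_waiver → ¬attend_hearing) and premise 4 gives O(¬inspect_waiver → ¬attend_hearing), so O(¬attend_hearing) either way.
The contrapositive of premise 11 (O(¬issue_warning → attend_hearing)) is O(¬attend_hearing → issue_warning), and O(¬attend_hearing) is already established, so O(issue_warning).
With premise 9, O(issue_warning → ¬run_backup), the K-axiom yields O(¬run_backup).
With premise 10, O(¬run_backup → ¬notify_budget), the K-axiom yields O(¬notify_budget).
Premise 7, O(¬log_receipt → notify_budget), contraposes to O(¬notify_budget → log_receipt); with O(¬notify_budget) we get O(log_receipt).
So O(log_receipt) holds — log_receipt is obligatory. None of the other listed options is made obligatory by any chain of premises.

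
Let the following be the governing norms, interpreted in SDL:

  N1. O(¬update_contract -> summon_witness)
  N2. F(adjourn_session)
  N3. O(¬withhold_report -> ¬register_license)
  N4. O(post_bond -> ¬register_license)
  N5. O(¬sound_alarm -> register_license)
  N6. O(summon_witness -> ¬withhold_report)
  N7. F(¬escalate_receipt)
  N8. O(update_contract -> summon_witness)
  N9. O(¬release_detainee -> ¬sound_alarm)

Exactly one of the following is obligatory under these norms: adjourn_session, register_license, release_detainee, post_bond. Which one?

Premises 1 and 8 are O(¬update_contract -> summon_witness) and O(update_contract -> summon_witness); every ideal world satisfies ¬update_contract or update_contract, so in either case summon_witness holds — hence O(summon_witness).
Applying K to premise 6 (O(summon_witness -> ¬withhold_report)) and O(summon_witness) yields O(¬withhold_report).
With premise 3, O(¬withhold_report -> ¬register_license), the K-axiom yields O(¬register_license).
Premise 5 is O(¬sound_alarm -> register_license); contrapositively O(¬register_license -> sound_alarm). Since O(¬register_license) holds, K gives O(sound_alarm).
The contrapositive of premise 9 (O(¬release_detainee -> ¬sound_alarm)) is O(sound_alarm -> release_detainee), and O(sound_alarm) is already established, so O(release_detainee).
So O(release_detainee) holds — release_detainee is obligatory. None of the other listed options is made obligatory by any chain of premises.

release_detainee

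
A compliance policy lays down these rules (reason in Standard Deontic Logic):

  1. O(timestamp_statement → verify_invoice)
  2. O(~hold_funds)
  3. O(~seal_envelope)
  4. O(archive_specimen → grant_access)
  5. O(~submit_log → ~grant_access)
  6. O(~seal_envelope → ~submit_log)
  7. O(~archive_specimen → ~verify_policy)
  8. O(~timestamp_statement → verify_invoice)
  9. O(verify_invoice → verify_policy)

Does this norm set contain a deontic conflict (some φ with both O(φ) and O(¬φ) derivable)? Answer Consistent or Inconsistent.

Premises 1 and 8 cover both cases: O(timestamp_statement → verify_invoice) and O(~timestamp_statement → verify_invoice). Since timestamp_statement ∨ ~timestamp_statement is a tautology, O(verify_invoice) follows.
Applying K to premise 9 (O(verify_invoice → verify_policy)) and O(verify_invoice) yields O(verify_policy).
Premise 7 is O(~archive_specimen → ~verify_policy); contrapositively O(verify_policy → archive_specimen). Since O(verify_policy) holds, K gives O(archive_specimen).
Premise 4 is O(archive_specimen → grant_access); since O(archive_specimen), deontic closure gives O(grant_access).
Premise 5, O(~submit_log → ~grant_access), contraposes to O(grant_access → submit_log); with O(grant_access) we get O(submit_log).
The contrapositive of premise 6 (O(~seal_envelope → ~submit_log)) is O(submit_log → seal_envelope), and O(submit_log) is already established, so O(seal_envelope).
However, premise 3 gives O(~seal_envelope).
We now have both O(seal_envelope) and O(~seal_envelope) — seal_envelope is simultaneously obligatory and forbidden, violating the D-axiom.

Inconsistent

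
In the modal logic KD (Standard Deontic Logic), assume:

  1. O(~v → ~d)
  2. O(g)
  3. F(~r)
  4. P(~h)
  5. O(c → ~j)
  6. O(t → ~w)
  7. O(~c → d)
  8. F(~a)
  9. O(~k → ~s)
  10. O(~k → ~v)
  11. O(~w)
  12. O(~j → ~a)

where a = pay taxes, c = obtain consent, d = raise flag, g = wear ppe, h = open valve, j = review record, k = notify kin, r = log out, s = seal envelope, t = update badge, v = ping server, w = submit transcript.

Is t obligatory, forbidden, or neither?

Neither

Premise 6 is O(t → ~w); even if O(~w) held, inferring O(t) would be affirming the consequent — invalid.
No premise or chain of K-axiom applications forces O(t), and none forces O(~t). So t is neither obligatory nor forbidden under these norms.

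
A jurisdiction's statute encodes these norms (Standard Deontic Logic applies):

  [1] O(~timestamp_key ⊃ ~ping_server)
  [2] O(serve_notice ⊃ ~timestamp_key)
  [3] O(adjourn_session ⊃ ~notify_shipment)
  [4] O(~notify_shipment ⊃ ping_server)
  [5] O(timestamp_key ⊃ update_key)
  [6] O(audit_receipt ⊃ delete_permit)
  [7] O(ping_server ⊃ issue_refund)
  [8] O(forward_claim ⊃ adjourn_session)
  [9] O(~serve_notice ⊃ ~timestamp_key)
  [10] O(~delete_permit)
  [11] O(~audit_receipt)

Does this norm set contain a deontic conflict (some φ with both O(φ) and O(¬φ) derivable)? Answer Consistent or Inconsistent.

Consistent

Premise 6 is O(audit_receipt ⊃ delete_permit), but O(audit_receipt) is not derivable from the premises, so it does not yield O(delete_permit).
So O(delete_permit) is not derivable, and the apparent clash with O(~delete_permit) does not arise.
A world satisfying every obligation exists (e.g. adjourn_session=false, audit_receipt=false, delete_permit=false, forward_claim=false, issue_refund=false, notify_shipment=true, ping_server=false, serve_notice=false, timestamp_key=false, update_key=false); no atom is both obligatory and forbidden, so the set is consistent.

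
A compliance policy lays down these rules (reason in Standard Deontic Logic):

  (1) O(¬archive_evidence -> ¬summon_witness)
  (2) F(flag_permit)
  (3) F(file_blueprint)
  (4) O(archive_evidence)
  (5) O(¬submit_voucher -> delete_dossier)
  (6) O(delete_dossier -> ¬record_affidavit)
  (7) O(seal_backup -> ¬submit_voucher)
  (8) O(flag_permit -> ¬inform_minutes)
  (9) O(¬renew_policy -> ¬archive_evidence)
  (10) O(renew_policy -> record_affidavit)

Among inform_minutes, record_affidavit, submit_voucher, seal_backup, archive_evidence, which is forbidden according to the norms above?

Premise 4 states O(archive_evidence) outright.
Premise 9, O(¬renew_policy -> ¬archive_evidence), contraposes to O(archive_evidence -> renew_policy); with O(archive_evidence) we get O(renew_policy).
With premise 10, O(renew_policy -> record_affidavit), the K-axiom yields O(record_affidavit).
The contrapositive of premise 6 (O(delete_dossier -> ¬record_affidavit)) is O(record_affidavit -> ¬delete_dossier), and O(record_affidavit) is already established, so O(¬delete_dossier).
Premise 5 is O(¬submit_voucher -> delete_dossier); contrapositively O(¬delete_dossier -> submit_voucher). Since O(¬delete_dossier) holds, K gives O(submit_voucher).
The contrapositive of premise 7 (O(seal_backup -> ¬submit_voucher)) is O(submit_voucher -> ¬seal_backup), and O(submit_voucher) is already established, so O(¬seal_backup).
So O(¬seal_backup) holds, i.e. seal_backup is forbidden. None of the other listed options is forbidden under the premises.

seal_backup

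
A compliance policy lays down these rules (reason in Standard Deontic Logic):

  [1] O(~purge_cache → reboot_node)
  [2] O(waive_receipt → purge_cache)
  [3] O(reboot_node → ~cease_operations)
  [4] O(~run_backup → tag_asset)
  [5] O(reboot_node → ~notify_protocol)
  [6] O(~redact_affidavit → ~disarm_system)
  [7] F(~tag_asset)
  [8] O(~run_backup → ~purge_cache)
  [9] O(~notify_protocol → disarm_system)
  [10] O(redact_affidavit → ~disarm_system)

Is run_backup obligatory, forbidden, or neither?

Obligatory

Premises 10 and 6 cover both cases: O(redact_affidavit → ~disarm_system) and O(~redact_affidavit → ~disarm_system). Since redact_affidavit ∨ ~redact_affidavit is a tautology, O(~disarm_system) follows.
Premise 9 is O(~notify_protocol → disarm_system); contrapositively O(~disarm_system → notify_protocol). Since O(~disarm_system) holds, K gives O(notify_protocol).
Premise 5 is O(reboot_node → ~notify_protocol); contrapositively O(notify_protocol → ~reboot_node). Since O(notify_protocol) holds, K gives O(~reboot_node).
Premise 1 is O(~purge_cache → reboot_node); contrapositively O(~reboot_node → purge_cache). Since O(~reboot_node) holds, K gives O(purge_cache).
The contrapositive of premise 8 (O(~run_backup → ~purge_cache)) is O(purge_cache → run_backup), and O(purge_cache) is already established, so O(run_backup).
Premises 2, 3, 4, 7 do not contribute to this derivation.
Hence run_backup is obligatory.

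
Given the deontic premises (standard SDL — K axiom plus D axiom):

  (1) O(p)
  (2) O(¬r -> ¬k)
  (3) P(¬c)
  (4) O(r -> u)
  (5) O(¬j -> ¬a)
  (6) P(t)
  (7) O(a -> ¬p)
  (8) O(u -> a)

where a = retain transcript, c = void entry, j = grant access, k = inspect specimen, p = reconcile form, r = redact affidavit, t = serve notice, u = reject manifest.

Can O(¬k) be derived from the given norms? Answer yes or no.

Yes

From premise 1 we have O(p).
The contrapositive of premise 7 (O(a -> ¬p)) is O(p -> ¬a), and O(p) is already established, so O(¬a).
Premise 8 is O(u -> a); contrapositively O(¬a -> ¬u). Since O(¬a) holds, K gives O(¬u).
Premise 4 is O(r -> u); contrapositively O(¬u -> ¬r). Since O(¬u) holds, K gives O(¬r).
With premise 2, O(¬r -> ¬k), the K-axiom yields O(¬k).
Premises 3, 5, 6 do not contribute to this derivation.
So O(¬k) follows.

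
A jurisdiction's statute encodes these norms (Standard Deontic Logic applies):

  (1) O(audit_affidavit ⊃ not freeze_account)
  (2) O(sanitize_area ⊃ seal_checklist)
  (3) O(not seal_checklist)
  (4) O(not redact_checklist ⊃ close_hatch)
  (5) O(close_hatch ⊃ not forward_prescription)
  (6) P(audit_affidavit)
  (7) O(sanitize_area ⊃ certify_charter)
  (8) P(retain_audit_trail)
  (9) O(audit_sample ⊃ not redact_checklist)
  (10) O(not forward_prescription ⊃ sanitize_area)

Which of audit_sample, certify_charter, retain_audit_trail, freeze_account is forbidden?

audit_sample

Premise 3 states O(not seal_checklist) outright.
Premise 2, O(sanitize_area ⊃ seal_checklist), contraposes to O(not seal_checklist ⊃ not sanitize_area); with O(not seal_checklist) we get O(not sanitize_area).
Premise 10, O(not forward_prescription ⊃ sanitize_area), contraposes to O(not sanitize_area ⊃ forward_prescription); with O(not sanitize_area) we get O(forward_prescription).
Premise 5 is O(close_hatch ⊃ not forward_prescription); contrapositively O(forward_prescription ⊃ not close_hatch). Since O(forward_prescription) holds, K gives O(not close_hatch).
The contrapositive of premise 4 (O(not redact_checklist ⊃ close_hatch)) is O(not close_hatch ⊃ redact_checklist), and O(not close_hatch) is already established, so O(redact_checklist).
Premise 9 is O(audit_sample ⊃ not redact_checklist); contrapositively O(redact_checklist ⊃ not audit_sample). Since O(redact_checklist) holds, K gives O(not audit_sample).
So O(not audit_sample) holds, i.e. audit_sample is forbidden. None of the other listed options is forbidden under the premises.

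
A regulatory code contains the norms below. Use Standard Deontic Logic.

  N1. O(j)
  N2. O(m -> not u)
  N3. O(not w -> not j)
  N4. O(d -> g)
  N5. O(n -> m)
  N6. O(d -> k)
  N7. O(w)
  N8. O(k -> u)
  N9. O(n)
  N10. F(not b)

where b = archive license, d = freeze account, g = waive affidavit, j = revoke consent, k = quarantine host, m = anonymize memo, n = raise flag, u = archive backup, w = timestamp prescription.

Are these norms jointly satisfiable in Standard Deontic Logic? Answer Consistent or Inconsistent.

Premise 3 is O(not w -> not j), but O(not w) is not derivable from the premises, so it does not yield O(not j).
So O(not j) is not derivable, and the apparent clash with O(j) does not arise.
A world satisfying every obligation exists (e.g. b=true, d=false, g=false, j=true, k=false, m=true, n=true, u=false, w=true); no atom is both obligatory and forbidden, so the set is consistent.

Consistent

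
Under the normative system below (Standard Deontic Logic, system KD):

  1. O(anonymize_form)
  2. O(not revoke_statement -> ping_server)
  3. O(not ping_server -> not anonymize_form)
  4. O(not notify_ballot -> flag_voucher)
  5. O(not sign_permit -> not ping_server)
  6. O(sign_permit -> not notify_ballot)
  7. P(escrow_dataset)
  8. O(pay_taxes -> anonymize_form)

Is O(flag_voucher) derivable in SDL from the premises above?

Premise 1 states O(anonymize_form) outright.
The contrapositive of premise 3 (O(not ping_server -> not anonymize_form)) is O(anonymize_form -> ping_server), and O(anonymize_form) is already established, so O(ping_server).
The contrapositive of premise 5 (O(not sign_permit -> not ping_server)) is O(ping_server -> sign_permit), and O(ping_server) is already established, so O(sign_permit).
With premise 6, O(sign_permit -> not notify_ballot), the K-axiom yields O(not notify_ballot).
Premise 4 is O(not notify_ballot -> flag_voucher); since O(not notify_ballot), deontic closure gives O(flag_voucher).
Premises 2, 7, 8 do not contribute to this derivation.
So O(flag_voucher) follows.

Yes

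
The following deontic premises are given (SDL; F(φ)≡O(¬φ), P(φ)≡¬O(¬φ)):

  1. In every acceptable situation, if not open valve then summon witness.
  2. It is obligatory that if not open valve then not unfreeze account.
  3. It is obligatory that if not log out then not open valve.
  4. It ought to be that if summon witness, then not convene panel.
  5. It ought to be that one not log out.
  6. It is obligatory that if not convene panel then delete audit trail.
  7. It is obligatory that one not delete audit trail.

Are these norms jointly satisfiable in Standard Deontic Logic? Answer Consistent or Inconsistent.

Premise 7 gives O(¬delete_audit_trail).
Premise 6, O(¬convene_panel → delete_audit_trail), contraposes to O(¬delete_audit_trail → convene_panel); with O(¬delete_audit_trail) we get O(convene_panel).
Premise 4, O(summon_witness → ¬convene_panel), contraposes to O(convene_panel → ¬summon_witness); with O(convene_panel) we get O(¬summon_witness).
The contrapositive of premise 1 (O(¬open_valve → summon_witness)) is O(¬summon_witness → open_valve), and O(¬summon_witness) is already established, so O(open_valve).
Premise 3 is O(¬log_out → ¬open_valve); contrapositively O(open_valve → log_out). Since O(open_valve) holds, K gives O(log_out).
Yet premise 5 states O(¬log_out).
We now have both O(log_out) and O(¬log_out) — log_out is simultaneously obligatory and forbidden, violating the D-axiom.

Inconsistent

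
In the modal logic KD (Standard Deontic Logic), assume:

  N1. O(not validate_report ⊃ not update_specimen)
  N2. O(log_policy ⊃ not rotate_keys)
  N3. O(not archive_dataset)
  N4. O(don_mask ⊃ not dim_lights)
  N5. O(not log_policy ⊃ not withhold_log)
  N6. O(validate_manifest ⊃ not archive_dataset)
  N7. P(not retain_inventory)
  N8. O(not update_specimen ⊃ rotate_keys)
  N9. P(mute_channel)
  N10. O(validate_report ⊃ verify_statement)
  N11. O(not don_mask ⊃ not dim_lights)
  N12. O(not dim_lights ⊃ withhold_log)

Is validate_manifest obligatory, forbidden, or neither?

Premise 6 is O(validate_manifest ⊃ not archive_dataset); even if O(not archive_dataset) held, inferring O(validate_manifest) would be affirming the consequent — invalid.
No premise or chain of K-axiom applications forces O(validate_manifest), and none forces O(not validate_manifest). So validate_manifest is neither obligatory nor forbidden under these norms.

Neither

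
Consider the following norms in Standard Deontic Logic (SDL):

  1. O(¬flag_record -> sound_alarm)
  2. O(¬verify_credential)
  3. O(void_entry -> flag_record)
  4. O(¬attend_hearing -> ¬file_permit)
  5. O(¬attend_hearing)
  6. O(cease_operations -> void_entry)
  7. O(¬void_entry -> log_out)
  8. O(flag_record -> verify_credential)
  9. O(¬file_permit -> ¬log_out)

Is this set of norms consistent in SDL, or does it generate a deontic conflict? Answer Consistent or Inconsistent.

Inconsistent

From premise 5 we have O(¬attend_hearing).
Premise 4 is O(¬attend_hearing -> ¬file_permit); since O(¬attend_hearing), deontic closure gives O(¬file_permit).
With premise 9, O(¬file_permit -> ¬log_out), the K-axiom yields O(¬log_out).
Premise 7 is O(¬void_entry -> log_out); contrapositively O(¬log_out -> void_entry). Since O(¬log_out) holds, K gives O(void_entry).
With premise 3, O(void_entry -> flag_record), the K-axiom yields O(flag_record).
Premise 8 is O(flag_record -> verify_credential); since O(flag_record), deontic closure gives O(verify_credential).
But premise 2 directly asserts O(¬verify_credential).
We now have both O(verify_credential) and O(¬verify_credential) — verify_credential is simultaneously obligatory and forbidden, violating the D-axiom.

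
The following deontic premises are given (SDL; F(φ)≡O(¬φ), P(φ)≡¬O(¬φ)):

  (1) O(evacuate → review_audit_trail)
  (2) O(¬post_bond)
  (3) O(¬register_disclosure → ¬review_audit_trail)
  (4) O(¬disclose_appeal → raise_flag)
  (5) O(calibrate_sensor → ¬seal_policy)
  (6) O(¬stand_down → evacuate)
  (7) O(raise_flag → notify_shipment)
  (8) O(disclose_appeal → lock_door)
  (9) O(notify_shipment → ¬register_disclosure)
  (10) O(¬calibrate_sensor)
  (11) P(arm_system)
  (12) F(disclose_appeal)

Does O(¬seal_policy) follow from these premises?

Premise 5 is O(calibrate_sensor → ¬seal_policy), but O(calibrate_sensor) is not derivable from the premises, so it does not yield O(¬seal_policy).
No other premise forces O(¬seal_policy). An ideal world satisfying every premise can still have ¬seal_policy false, so O(¬seal_policy) is not derivable.

No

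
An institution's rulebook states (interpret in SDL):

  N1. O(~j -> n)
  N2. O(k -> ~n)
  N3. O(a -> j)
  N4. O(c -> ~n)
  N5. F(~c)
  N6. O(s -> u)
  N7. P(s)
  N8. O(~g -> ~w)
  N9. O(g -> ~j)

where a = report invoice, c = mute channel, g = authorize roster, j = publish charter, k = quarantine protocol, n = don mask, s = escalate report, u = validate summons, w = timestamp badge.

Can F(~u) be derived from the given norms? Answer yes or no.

No

Premise 6 is O(s -> u), but O(s) is not derivable from the premises (the permission P(s) asserts only ~O(~s), not O(s)), so it does not yield O(u).
No other premise forces O(u). An ideal world satisfying every premise can still have ~u true, so F(~u) is not derivable.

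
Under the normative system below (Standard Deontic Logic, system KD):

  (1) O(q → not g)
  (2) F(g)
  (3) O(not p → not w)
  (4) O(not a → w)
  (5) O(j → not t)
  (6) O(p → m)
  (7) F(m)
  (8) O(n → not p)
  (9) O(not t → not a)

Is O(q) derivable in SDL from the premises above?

No

Premise 1 is O(q → not g); even if O(not g) held, inferring O(q) would be affirming the consequent — invalid.
No other premise forces O(q). An ideal world satisfying every premise can still have q false, so O(q) is not derivable.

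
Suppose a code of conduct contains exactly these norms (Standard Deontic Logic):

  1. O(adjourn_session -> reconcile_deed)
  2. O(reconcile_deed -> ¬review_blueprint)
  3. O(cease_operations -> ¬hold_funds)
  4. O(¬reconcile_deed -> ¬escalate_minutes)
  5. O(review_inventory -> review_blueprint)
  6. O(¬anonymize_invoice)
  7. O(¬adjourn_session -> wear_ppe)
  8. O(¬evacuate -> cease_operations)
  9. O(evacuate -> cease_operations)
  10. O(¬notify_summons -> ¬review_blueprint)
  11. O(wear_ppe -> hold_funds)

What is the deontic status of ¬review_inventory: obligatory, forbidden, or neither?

Obligatory

Premises 8 and 9 are O(¬evacuate -> cease_operations) and O(evacuate -> cease_operations); every ideal world satisfies ¬evacuate or evacuate, so in either case cease_operations holds — hence O(cease_operations).
From O(cease_operations) and premise 3, O(cease_operations -> ¬hold_funds), we obtain O(¬hold_funds).
The contrapositive of premise 11 (O(wear_ppe -> hold_funds)) is O(¬hold_funds -> ¬wear_ppe), and O(¬hold_funds) is already established, so O(¬wear_ppe).
Premise 7 is O(¬adjourn_session -> wear_ppe); contrapositively O(¬wear_ppe -> adjourn_session). Since O(¬wear_ppe) holds, K gives O(adjourn_session).
From O(adjourn_session) and premise 1, O(adjourn_session -> reconcile_deed), we obtain O(reconcile_deed).
From O(reconcile_deed) and premise 2, O(reconcile_deed -> ¬review_blueprint), we obtain O(¬review_blueprint).
The contrapositive of premise 5 (O(review_inventory -> review_blueprint)) is O(¬review_blueprint -> ¬review_inventory), and O(¬review_blueprint) is already established, so O(¬review_inventory).
Premises 4, 6, 10 do not contribute to this derivation.
Hence ¬review_inventory is obligatory.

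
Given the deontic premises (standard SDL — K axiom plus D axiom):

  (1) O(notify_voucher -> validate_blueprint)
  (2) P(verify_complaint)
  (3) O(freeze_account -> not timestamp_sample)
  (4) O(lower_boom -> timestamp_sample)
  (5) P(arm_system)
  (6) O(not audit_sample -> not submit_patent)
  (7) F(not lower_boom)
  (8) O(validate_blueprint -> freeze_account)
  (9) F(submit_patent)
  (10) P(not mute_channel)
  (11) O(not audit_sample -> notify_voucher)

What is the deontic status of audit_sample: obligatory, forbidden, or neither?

Obligatory

Premise 7, F(not lower_boom), is equivalent to O(lower_boom).
Applying K to premise 4 (O(lower_boom -> timestamp_sample)) and O(lower_boom) yields O(timestamp_sample).
Premise 3, O(freeze_account -> not timestamp_sample), contraposes to O(timestamp_sample -> not freeze_account); with O(timestamp_sample) we get O(not freeze_account).
Premise 8, O(validate_blueprint -> freeze_account), contraposes to O(not freeze_account -> not validate_blueprint); with O(not freeze_account) we get O(not validate_blueprint).
Premise 1, O(notify_voucher -> validate_blueprint), contraposes to O(not validate_blueprint -> not notify_voucher); with O(not validate_blueprint) we get O(not notify_voucher).
Premise 11 is O(not audit_sample -> notify_voucher); contrapositively O(not notify_voucher -> audit_sample). Since O(not notify_voucher) holds, K gives O(audit_sample).
Premises 2, 5, 6, 9, 10 do not contribute to this derivation.
Hence audit_sample is obligatory.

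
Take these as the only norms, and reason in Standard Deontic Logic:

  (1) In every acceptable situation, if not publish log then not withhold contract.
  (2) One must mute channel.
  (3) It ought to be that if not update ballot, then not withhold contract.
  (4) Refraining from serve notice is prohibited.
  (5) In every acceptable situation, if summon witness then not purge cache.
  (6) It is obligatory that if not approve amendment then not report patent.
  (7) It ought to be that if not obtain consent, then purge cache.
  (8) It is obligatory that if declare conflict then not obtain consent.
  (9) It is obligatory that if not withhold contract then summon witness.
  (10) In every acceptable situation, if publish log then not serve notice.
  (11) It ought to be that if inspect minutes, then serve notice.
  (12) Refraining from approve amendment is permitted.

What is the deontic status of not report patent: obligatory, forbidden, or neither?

Neither

Premise 6 is O(¬approve_amendment → ¬report_patent), but O(¬approve_amendment) is not derivable from the premises (the permission P(¬approve_amendment) asserts only ¬O(approve_amendment), not O(¬approve_amendment)), so it does not yield O(¬report_patent).
No premise or chain of K-axiom applications forces O(¬report_patent), and none forces O(report_patent). So ¬report_patent is neither obligatory nor forbidden under these norms.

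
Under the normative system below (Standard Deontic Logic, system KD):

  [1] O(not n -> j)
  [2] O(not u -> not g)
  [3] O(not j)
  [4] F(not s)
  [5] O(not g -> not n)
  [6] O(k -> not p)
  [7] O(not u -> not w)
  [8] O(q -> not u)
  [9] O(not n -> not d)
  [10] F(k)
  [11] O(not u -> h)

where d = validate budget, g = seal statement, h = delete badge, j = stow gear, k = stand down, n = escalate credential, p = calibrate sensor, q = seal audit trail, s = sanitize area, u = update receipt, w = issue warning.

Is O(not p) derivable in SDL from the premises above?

Premise 6 is O(k -> not p), but O(k) is not derivable from the premises, so it does not yield O(not p).
No other premise forces O(not p). An ideal world satisfying every premise can still have not p false, so O(not p) is not derivable.

No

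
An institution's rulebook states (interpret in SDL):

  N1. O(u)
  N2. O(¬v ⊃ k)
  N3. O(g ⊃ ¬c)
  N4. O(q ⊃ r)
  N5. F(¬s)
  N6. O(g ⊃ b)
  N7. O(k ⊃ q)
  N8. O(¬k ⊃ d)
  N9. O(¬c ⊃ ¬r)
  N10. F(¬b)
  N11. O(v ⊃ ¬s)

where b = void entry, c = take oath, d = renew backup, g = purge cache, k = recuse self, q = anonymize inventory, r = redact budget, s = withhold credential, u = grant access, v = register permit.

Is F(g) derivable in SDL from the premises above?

Yes

F(¬s) at premise 5 means O(s).
Premise 11, O(v ⊃ ¬s), contraposes to O(s ⊃ ¬v); with O(s) we get O(¬v).
Premise 2 is O(¬v ⊃ k); since O(¬v), deontic closure gives O(k).
Premise 7 is O(k ⊃ q); since O(k), deontic closure gives O(q).
From O(q) and premise 4, O(q ⊃ r), we obtain O(r).
Premise 9, O(¬c ⊃ ¬r), contraposes to O(r ⊃ c); with O(r) we get O(c).
Premise 3, O(g ⊃ ¬c), contraposes to O(c ⊃ ¬g); with O(c) we get O(¬g).
Premises 1, 6, 8, 10 do not contribute to this derivation.
So O(¬g) holds, i.e. F(g). The claim follows.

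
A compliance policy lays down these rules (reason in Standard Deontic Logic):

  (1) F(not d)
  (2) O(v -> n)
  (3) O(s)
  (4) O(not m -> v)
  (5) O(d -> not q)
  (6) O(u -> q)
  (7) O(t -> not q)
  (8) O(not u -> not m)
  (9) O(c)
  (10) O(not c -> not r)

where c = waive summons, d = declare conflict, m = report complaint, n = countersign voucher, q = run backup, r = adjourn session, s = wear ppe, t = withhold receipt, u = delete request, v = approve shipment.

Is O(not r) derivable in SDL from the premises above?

No

Premise 10 is O(not c -> not r), but O(not c) is not derivable from the premises, so it does not yield O(not r).
No other premise forces O(not r). An ideal world satisfying every premise can still have not r false, so O(not r) is not derivable.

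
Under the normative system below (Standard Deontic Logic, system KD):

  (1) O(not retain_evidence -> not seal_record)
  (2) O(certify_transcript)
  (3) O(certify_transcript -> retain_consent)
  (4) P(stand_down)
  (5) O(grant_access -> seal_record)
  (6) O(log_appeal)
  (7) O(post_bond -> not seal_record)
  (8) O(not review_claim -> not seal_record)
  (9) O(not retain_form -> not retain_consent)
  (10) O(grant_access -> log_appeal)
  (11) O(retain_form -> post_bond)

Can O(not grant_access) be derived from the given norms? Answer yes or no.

Yes

From premise 2 we have O(certify_transcript).
From O(certify_transcript) and premise 3, O(certify_transcript -> retain_consent), we obtain O(retain_consent).
Premise 9 is O(not retain_form -> not retain_consent); contrapositively O(retain_consent -> retain_form). Since O(retain_consent) holds, K gives O(retain_form).
From O(retain_form) and premise 11, O(retain_form -> post_bond), we obtain O(post_bond).
From O(post_bond) and premise 7, O(post_bond -> not seal_record), we obtain O(not seal_record).
Premise 5 is O(grant_access -> seal_record); contrapositively O(not seal_record -> not grant_access). Since O(not seal_record) holds, K gives O(not grant_access).
Premises 1, 4, 6, 8, 10 do not contribute to this derivation.
So O(not grant_access) follows.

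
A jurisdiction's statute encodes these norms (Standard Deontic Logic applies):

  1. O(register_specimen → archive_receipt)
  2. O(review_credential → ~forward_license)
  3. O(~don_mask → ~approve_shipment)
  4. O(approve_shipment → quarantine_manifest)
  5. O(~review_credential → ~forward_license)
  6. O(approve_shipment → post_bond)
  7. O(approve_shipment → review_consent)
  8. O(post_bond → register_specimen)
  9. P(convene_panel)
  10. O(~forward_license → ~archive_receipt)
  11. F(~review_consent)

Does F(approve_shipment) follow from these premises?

Premises 5 and 2 cover both cases: O(~review_credential → ~forward_license) and O(review_credential → ~forward_license). Since ~review_credential ∨ review_credential is a tautology, O(~forward_license) follows.
Premise 10 is O(~forward_license → ~archive_receipt); since O(~forward_license), deontic closure gives O(~archive_receipt).
Premise 1, O(register_specimen → archive_receipt), contraposes to O(~archive_receipt → ~register_specimen); with O(~archive_receipt) we get O(~register_specimen).
Premise 8, O(post_bond → register_specimen), contraposes to O(~register_specimen → ~post_bond); with O(~register_specimen) we get O(~post_bond).
The contrapositive of premise 6 (O(approve_shipment → post_bond)) is O(~post_bond → ~approve_shipment), and O(~post_bond) is already established, so O(~approve_shipment).
Premises 3, 4, 7, 9, 11 do not contribute to this derivation.
So O(~approve_shipment) holds, i.e. F(approve_shipment). The claim follows.

Yes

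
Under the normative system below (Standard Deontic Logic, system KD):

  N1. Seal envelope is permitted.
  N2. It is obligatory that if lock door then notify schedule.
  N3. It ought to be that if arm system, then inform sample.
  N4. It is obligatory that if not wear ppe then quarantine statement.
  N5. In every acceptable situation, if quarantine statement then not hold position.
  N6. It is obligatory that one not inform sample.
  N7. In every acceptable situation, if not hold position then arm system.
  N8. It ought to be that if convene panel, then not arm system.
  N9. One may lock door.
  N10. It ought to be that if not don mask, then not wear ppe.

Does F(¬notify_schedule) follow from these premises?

Premise 2 is O(lock_door → notify_schedule), but O(lock_door) is not derivable from the premises (the permission P(lock_door) asserts only ¬O(¬lock_door), not O(lock_door)), so it does not yield O(notify_schedule).
No other premise forces O(notify_schedule). An ideal world satisfying every premise can still have ¬notify_schedule true, so F(¬notify_schedule) is not derivable.

No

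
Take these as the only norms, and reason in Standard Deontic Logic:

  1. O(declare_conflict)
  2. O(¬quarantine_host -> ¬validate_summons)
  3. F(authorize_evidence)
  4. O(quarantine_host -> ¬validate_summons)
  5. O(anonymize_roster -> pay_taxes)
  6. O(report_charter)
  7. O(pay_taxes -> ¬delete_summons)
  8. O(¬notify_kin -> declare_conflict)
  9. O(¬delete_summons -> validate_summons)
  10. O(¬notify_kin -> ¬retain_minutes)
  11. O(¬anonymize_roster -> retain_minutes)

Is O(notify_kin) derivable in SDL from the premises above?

Premises 4 and 2 are O(quarantine_host -> ¬validate_summons) and O(¬quarantine_host -> ¬validate_summons); every ideal world satisfies quarantine_host or ¬quarantine_host, so in either case ¬validate_summons holds — hence O(¬validate_summons).
The contrapositive of premise 9 (O(¬delete_summons -> validate_summons)) is O(¬validate_summons -> delete_summons), and O(¬validate_summons) is already established, so O(delete_summons).
Premise 7, O(pay_taxes -> ¬delete_summons), contraposes to O(delete_summons -> ¬pay_taxes); with O(delete_summons) we get O(¬pay_taxes).
Premise 5, O(anonymize_roster -> pay_taxes), contraposes to O(¬pay_taxes -> ¬anonymize_roster); with O(¬pay_taxes) we get O(¬anonymize_roster).
With premise 11, O(¬anonymize_roster -> retain_minutes), the K-axiom yields O(retain_minutes).
Premise 10, O(¬notify_kin -> ¬retain_minutes), contraposes to O(retain_minutes -> notify_kin); with O(retain_minutes) we get O(notify_kin).
Premises 1, 3, 6, 8 do not contribute to this derivation.
So O(notify_kin) follows.

Yes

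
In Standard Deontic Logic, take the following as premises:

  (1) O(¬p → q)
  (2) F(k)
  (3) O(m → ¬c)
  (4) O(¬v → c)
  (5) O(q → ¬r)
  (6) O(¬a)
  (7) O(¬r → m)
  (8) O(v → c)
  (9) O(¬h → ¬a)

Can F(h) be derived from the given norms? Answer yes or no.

Premise 9 is O(¬h → ¬a); even if O(¬a) held, inferring O(¬h) would be affirming the consequent — invalid.
No other premise forces O(¬h). An ideal world satisfying every premise can still have h true, so F(h) is not derivable.

No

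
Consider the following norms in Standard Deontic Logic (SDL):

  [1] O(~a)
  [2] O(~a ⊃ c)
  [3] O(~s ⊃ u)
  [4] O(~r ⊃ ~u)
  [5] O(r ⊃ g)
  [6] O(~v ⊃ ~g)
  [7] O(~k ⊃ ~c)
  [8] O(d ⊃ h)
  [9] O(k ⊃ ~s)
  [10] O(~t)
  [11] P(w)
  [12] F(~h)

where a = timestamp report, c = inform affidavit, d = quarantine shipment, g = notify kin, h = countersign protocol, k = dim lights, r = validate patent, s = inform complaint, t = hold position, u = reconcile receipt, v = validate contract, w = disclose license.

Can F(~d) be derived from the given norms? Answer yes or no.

No

Premise 8 is O(d ⊃ h); even if O(h) held, inferring O(d) would be affirming the consequent — invalid.
No other premise forces O(d). An ideal world satisfying every premise can still have ~d true, so F(~d) is not derivable.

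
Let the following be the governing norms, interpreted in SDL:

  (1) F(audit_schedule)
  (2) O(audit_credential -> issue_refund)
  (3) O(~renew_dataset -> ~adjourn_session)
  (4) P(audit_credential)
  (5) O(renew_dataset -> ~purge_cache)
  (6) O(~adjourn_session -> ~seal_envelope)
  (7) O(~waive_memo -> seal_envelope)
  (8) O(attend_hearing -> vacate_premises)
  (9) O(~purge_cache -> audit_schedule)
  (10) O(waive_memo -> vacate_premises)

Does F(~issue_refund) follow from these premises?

Premise 2 is O(audit_credential -> issue_refund), but O(audit_credential) is not derivable from the premises (the permission P(audit_credential) asserts only ~O(~audit_credential), not O(audit_credential)), so it does not yield O(issue_refund).
No other premise forces O(issue_refund). An ideal world satisfying every premise can still have ~issue_refund true, so F(~issue_refund) is not derivable.

No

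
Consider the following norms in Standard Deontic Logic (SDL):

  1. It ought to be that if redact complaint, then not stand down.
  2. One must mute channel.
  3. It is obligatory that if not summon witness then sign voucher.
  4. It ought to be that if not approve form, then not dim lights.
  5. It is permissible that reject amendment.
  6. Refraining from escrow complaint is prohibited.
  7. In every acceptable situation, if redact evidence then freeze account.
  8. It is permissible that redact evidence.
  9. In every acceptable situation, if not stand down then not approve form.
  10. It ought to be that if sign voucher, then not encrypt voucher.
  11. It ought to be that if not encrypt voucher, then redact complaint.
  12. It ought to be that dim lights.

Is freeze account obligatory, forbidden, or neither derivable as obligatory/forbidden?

Premise 7 is O(redact_evidence → freeze_account), but O(redact_evidence) is not derivable from the premises (the permission P(redact_evidence) asserts only ¬O(¬redact_evidence), not O(redact_evidence)), so it does not yield O(freeze_account).
No premise or chain of K-axiom applications forces O(freeze_account), and none forces O(¬freeze_account). So freeze_account is neither obligatory nor forbidden under these norms.

Neither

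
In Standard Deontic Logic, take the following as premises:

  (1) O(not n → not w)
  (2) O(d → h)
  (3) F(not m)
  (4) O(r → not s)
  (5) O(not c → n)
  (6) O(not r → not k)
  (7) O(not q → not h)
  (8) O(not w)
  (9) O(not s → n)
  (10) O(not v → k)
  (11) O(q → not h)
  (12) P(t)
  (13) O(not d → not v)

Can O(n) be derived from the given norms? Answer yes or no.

Premises 11 and 7 are O(q → not h) and O(not q → not h); every ideal world satisfies q or not q, so in either case not h holds — hence O(not h).
Premise 2, O(d → h), contraposes to O(not h → not d); with O(not h) we get O(not d).
Premise 13 is O(not d → not v); since O(not d), deontic closure gives O(not v).
Applying K to premise 10 (O(not v → k)) and O(not v) yields O(k).
Premise 6, O(not r → not k), contraposes to O(k → r); with O(k) we get O(r).
Premise 4 is O(r → not s); since O(r), deontic closure gives O(not s).
Applying K to premise 9 (O(not s → n)) and O(not s) yields O(n).
Premises 1, 3, 5, 8, 12 do not contribute to this derivation.
So O(n) follows.

Yes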